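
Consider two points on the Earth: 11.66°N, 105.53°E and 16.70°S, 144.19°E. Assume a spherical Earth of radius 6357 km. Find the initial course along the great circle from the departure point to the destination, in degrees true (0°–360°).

θ = atan2( sin Δλ·cos φ₂ ,  cos φ₁ sin φ₂ − sin φ₁ cos φ₂ cos Δλ )
  = atan2(+0.5983, -0.4326) = 125.87°

125.9°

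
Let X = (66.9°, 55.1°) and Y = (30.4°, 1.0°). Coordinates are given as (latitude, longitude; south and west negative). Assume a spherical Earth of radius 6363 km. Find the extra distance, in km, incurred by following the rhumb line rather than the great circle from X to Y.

122 km

Great circle: cos σ = sin φ₁ sin φ₂ + cos φ₁ cos φ₂ cos Δλ,  σ = 0.8448 rad → d_gc = 5375.41 km
Rhumb line: Δψ = -1.0305, q = Δφ/Δψ = 0.6182, d_rh = R√(Δφ²+q²Δλ²) = 5497.85 km
Excess = 5497.85 − 5375.41 = 122.44 ≈ 122 km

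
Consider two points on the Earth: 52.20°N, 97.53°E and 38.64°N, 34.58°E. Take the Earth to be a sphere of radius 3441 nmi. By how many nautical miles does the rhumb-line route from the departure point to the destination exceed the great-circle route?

Great circle: cos σ = sin φ₁ sin φ₂ + cos φ₁ cos φ₂ cos Δλ,  σ = 0.7797 rad → d_gc = 2683.04 nmi
Rhumb line: Δψ = -0.3396, q = Δφ/Δψ = 0.6969, d_rh = R√(Δφ²+q²Δλ²) = 2757.53 nmi
Excess = 2757.53 − 2683.04 = 74.49 ≈ 74 nmi

74 nmi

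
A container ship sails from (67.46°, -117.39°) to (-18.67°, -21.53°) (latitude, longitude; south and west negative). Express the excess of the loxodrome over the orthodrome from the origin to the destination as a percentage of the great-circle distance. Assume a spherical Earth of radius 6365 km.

3.8%

Great circle: σ = 1.9100 rad → d_gc = Rσ = 12157.2 km
Rhumb: Δφ = -1.5033, Δλ = +1.6731, Δψ = -1.9448, q = Δφ/Δψ = 0.7729 → d_rh = R√(Δφ²+q²Δλ²) = 12621.5 km
Excess = (12621.5 − 12157.2) / 12157.2 = 464.3 / 12157.2 = 3.82% ≈ 3.8%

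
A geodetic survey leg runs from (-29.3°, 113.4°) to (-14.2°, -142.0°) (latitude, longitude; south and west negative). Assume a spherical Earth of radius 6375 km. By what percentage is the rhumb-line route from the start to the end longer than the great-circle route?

Great circle: σ = 1.6640 rad → d_gc = Rσ = 10607.9 km
Rhumb: Δφ = +0.2635, Δλ = +1.8256, Δψ = +0.2848, q = Δφ/Δψ = 0.9253 → d_rh = R√(Δφ²+q²Δλ²) = 10898.7 km
Excess = (10898.7 − 10607.9) / 10607.9 = 290.8 / 10607.9 = 2.74% ≈ 2.7%

2.7%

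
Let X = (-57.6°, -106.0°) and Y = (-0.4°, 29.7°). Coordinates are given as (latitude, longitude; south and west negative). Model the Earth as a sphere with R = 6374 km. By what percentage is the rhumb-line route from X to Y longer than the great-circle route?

10.7%

Great circle: σ = 1.9580 rad → d_gc = Rσ = 12480.2 km
Rhumb: Δφ = +0.9983, Δλ = +2.3684, Δψ = +1.2291, q = Δφ/Δψ = 0.8123 → d_rh = R√(Δφ²+q²Δλ²) = 13814.9 km
Excess = (13814.9 − 12480.2) / 12480.2 = 1334.7 / 12480.2 = 10.69% ≈ 10.7%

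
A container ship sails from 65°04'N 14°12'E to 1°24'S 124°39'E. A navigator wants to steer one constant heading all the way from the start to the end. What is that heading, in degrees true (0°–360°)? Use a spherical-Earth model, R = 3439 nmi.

128.5°

Meridional parts: M(φ₁)=+1.5092, M(φ₂)=-0.0244 → ΔM = -1.5336;  Δλ = +1.9277 rad
tan C = Δλ / ΔM = -1.2569 → C = 128.50°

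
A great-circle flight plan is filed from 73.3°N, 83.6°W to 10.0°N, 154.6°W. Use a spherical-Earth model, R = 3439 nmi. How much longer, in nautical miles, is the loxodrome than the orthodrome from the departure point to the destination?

158 nmi

Great circle: cos σ = sin φ₁ sin φ₂ + cos φ₁ cos φ₂ cos Δλ,  σ = 1.3094 rad → d_gc = 4502.9 nmi
Rhumb line: Δψ = -1.7434, q = Δφ/Δψ = 0.6337, d_rh = R√(Δφ²+q²Δλ²) = 4661.3 nmi
Excess = 4661.3 − 4502.9 = 158.4 ≈ 158 nmi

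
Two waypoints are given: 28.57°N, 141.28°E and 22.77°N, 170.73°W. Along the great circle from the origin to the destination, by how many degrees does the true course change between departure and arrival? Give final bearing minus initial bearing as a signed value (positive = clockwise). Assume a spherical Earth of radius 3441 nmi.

+21.9°

Initial bearing θ₁ = atan2(sin Δλ cos φ₂, cos φ₁ sin φ₂ − sin φ₁ cos φ₂ cos Δλ) = 86.26°
Final bearing θ₂ = (initial bearing from the destination back to the start) + 180° = 108.12°
Δθ = θ₂ − θ₁ = +21.9°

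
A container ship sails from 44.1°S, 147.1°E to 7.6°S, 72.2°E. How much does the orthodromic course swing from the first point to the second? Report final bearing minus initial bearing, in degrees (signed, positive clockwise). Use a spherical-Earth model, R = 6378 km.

Initial bearing θ₁ = atan2(sin Δλ cos φ₂, cos φ₁ sin φ₂ − sin φ₁ cos φ₂ cos Δλ) = 275.06°
Final bearing θ₂ = (initial bearing from the destination back to the start) + 180° = 313.81°
Δθ = θ₂ − θ₁ = +38.7°

+38.7°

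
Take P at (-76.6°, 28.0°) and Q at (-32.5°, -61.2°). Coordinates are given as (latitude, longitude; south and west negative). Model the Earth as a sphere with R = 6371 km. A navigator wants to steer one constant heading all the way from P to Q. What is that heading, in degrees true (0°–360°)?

314.7°

Meridional parts: M(φ₁)=-2.1415, M(φ₂)=-0.6004 → ΔM = +1.5412;  Δλ = -1.5568 rad
tan C = Δλ / ΔM = -1.0101 → C = 314.71°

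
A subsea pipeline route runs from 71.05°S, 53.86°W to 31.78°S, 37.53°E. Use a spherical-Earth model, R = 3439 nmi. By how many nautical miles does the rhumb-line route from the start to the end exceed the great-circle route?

Great circle: cos σ = sin φ₁ sin φ₂ + cos φ₁ cos φ₂ cos Δλ,  σ = 1.0571 rad → d_gc = 3635.3 nmi
Rhumb line: Δψ = +1.2049, q = Δφ/Δψ = 0.5688, d_rh = R√(Δφ²+q²Δλ²) = 3910.5 nmi
Excess = 3910.5 − 3635.3 = 275.2 ≈ 275 nmi

275 nmi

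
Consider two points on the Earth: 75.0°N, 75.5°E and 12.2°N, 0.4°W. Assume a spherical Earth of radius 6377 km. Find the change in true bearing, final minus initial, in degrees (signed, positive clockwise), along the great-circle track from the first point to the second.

At departure: θ₁ = atan2(sin Δλ cos φ₂, cos φ₁ sin φ₂ − sin φ₁ cos φ₂ cos Δλ) = 259.52°
At arrival: θ₂ = atan2(sin Δλ cos φ₁, −cos φ₂ sin φ₁ + sin φ₂ cos φ₁ cos Δλ) = 195.09°
Δθ = θ₂ − θ₁ = -64.4°

-64.4°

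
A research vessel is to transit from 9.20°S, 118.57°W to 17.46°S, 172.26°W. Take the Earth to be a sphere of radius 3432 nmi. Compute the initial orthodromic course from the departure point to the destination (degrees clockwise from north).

θ = atan2( sin Δλ·cos φ₂ ,  cos φ₁ sin φ₂ − sin φ₁ cos φ₂ cos Δλ )
  = atan2(-0.7687, -0.2059) = 255.01°

255.0°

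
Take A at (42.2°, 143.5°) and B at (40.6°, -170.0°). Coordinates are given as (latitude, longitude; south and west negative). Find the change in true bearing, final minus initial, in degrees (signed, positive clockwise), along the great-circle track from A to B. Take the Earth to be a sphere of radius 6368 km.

+31.7°

Initial bearing θ₁ = atan2(sin Δλ cos φ₂, cos φ₁ sin φ₂ − sin φ₁ cos φ₂ cos Δλ) = 76.62°
Final bearing θ₂ = (initial bearing from the destination back to the start) + 180° = 108.34°
Δθ = θ₂ − θ₁ = +31.7°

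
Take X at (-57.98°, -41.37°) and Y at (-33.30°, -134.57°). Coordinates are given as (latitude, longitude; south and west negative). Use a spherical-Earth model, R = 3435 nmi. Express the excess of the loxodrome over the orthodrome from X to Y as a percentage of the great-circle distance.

Great circle: σ = 1.1144 rad → d_gc = Rσ = 3827.8 nmi
Rhumb: Δφ = +0.4307, Δλ = -1.6266, Δψ = +0.6315, q = Δφ/Δψ = 0.6821 → d_rh = R√(Δφ²+q²Δλ²) = 4088.3 nmi
Excess = (4088.3 − 3827.8) / 3827.8 = 260.5 / 3827.8 = 6.81% ≈ 6.8%

6.8%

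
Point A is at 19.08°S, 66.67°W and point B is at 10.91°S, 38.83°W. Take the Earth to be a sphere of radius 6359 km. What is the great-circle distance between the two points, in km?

3114 km

cos σ = sin φ₁ sin φ₂ + cos φ₁ cos φ₂ cos Δλ
      = sin(-19.08°)sin(-10.91°) + cos(-19.08°)cos(-10.91°)cos(27.84°) = 0.8824
σ = 28.062° → d = Rσ = 6359·0.48977 = 3114 km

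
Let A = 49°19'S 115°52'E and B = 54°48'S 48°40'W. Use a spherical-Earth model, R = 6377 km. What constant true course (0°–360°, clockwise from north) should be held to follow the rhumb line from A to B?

Meridional parts: M(φ₁)=-0.9923, M(φ₂)=-1.1482 → ΔM = -0.1559;  Δλ = -2.8716 rad
tan C = Δλ / ΔM = +18.4193 → C = 266.89°

266.9°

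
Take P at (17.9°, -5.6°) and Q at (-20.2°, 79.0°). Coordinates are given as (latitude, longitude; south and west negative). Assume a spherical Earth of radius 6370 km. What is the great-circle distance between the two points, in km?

cos σ = sin φ₁ sin φ₂ + cos φ₁ cos φ₂ cos Δλ
      = sin(17.90°)sin(-20.20°) + cos(17.90°)cos(-20.20°)cos(84.60°) = -0.0221
σ = 91.265° → d = Rσ = 6370·1.59288 = 10147 km

10147 km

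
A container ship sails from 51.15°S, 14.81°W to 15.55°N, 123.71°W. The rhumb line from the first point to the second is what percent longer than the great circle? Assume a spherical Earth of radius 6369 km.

Great circle: σ = 1.9873 rad → d_gc = Rσ = 12656.9 km
Rhumb: Δφ = +1.1641, Δλ = -1.9007, Δψ = +1.3171, q = Δφ/Δψ = 0.8839 → d_rh = R√(Δφ²+q²Δλ²) = 13017.4 km
Excess = (13017.4 − 12656.9) / 12656.9 = 360.5 / 12656.9 = 2.848% ≈ 2.8%

2.8%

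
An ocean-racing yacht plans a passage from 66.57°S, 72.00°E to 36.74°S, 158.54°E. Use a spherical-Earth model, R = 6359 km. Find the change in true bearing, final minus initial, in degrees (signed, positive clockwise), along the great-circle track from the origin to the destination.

At departure: θ₁ = atan2(sin Δλ cos φ₂, cos φ₁ sin φ₂ − sin φ₁ cos φ₂ cos Δλ) = 103.60°
At arrival: θ₂ = atan2(sin Δλ cos φ₁, −cos φ₂ sin φ₁ + sin φ₂ cos φ₁ cos Δλ) = 28.83°
Δθ = θ₂ − θ₁ = -74.8°

-74.8°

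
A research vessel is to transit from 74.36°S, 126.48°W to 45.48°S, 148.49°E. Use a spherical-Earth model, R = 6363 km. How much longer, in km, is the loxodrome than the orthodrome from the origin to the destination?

Great circle: cos σ = sin φ₁ sin φ₂ + cos φ₁ cos φ₂ cos Δλ,  σ = 0.7912 rad → d_gc = 5034.5 km
Rhumb line: Δψ = +1.0920, q = Δφ/Δψ = 0.4616, d_rh = R√(Δφ²+q²Δλ²) = 5411.5 km
Excess = 5411.5 − 5034.5 = 377.0 ≈ 377 km

377 km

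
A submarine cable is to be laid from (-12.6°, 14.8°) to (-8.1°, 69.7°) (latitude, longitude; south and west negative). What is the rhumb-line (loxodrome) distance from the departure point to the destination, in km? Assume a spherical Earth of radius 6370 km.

Rhumb course C = atan2(Δλ, Δψ) with Δψ = ln[tan(π/4+φ₂/2)/tan(π/4+φ₁/2)] = +0.0799, Δλ = +0.9582 → C = 85.24°
d = R·|Δφ| / |cos C| = 6370·0.07854 / 0.08306 = 6023 km

6023 km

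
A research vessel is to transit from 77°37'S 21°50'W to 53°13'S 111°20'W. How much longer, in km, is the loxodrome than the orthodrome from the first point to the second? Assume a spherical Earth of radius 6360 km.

383 km

Great circle: cos σ = sin φ₁ sin φ₂ + cos φ₁ cos φ₂ cos Δλ,  σ = 0.6707 rad → d_gc = 4265.6 km
Rhumb line: Δψ = +1.1200, q = Δφ/Δψ = 0.3802, d_rh = R√(Δφ²+q²Δλ²) = 4648.2 km
Excess = 4648.2 − 4265.6 = 382.6 ≈ 383 km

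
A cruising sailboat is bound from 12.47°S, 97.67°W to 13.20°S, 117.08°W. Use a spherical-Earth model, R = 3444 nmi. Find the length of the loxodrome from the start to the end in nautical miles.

1138 nmi

Δψ = ln[tan(π/4+φ₂/2)/tan(π/4+φ₁/2)] = -0.0131;  Δφ = -0.0127 rad,  Δλ = -0.3388 rad
q = Δφ/Δψ = 0.9750
d = R·√(Δφ² + q²Δλ²) = 3444·0.33055 = 1138 nmi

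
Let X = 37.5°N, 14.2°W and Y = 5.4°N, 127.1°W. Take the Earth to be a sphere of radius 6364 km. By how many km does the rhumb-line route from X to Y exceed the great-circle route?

406 km

Great circle: cos σ = sin φ₁ sin φ₂ + cos φ₁ cos φ₂ cos Δλ,  σ = 1.8235 rad → d_gc = 11605.0 km
Rhumb line: Δψ = -0.6126, q = Δφ/Δψ = 0.9146, d_rh = R√(Δφ²+q²Δλ²) = 12010.6 km
Excess = 12010.6 − 11605.0 = 405.6 ≈ 406 km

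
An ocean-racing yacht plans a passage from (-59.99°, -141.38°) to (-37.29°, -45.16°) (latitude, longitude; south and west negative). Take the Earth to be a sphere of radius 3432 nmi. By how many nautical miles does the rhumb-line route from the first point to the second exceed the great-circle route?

Great circle: cos σ = sin φ₁ sin φ₂ + cos φ₁ cos φ₂ cos Δλ,  σ = 1.0684 rad → d_gc = 3666.8 nmi
Rhumb line: Δψ = +0.6143, q = Δφ/Δψ = 0.6450, d_rh = R√(Δφ²+q²Δλ²) = 3958.2 nmi
Excess = 3958.2 − 3666.8 = 291.4 ≈ 291 nmi

291 nmi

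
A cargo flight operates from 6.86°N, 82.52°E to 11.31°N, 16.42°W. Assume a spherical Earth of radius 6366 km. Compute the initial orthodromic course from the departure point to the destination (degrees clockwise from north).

θ = atan2( sin Δλ·cos φ₂ ,  cos φ₁ sin φ₂ − sin φ₁ cos φ₂ cos Δλ )
  = atan2(-0.9687, +0.2129) = 282.40°

282.4°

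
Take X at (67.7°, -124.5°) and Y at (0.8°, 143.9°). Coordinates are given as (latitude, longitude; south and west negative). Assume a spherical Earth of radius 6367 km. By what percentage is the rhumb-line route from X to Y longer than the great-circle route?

4.9%

Great circle: σ = 1.5685 rad → d_gc = Rσ = 9986.5 km
Rhumb: Δφ = -1.1676, Δλ = -1.5987, Δψ = -1.6101, q = Δφ/Δψ = 0.7252 → d_rh = R√(Δφ²+q²Δλ²) = 10476.6 km
Excess = (10476.6 − 9986.5) / 9986.5 = 490.1 / 9986.5 = 4.91% ≈ 4.9%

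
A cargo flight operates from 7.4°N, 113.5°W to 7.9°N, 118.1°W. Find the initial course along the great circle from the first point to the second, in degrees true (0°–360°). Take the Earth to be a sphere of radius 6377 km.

276.6°

N = sin Δλ·cos φ₂ = -0.0794;  D = cos φ₁ sin φ₂ − sin φ₁ cos φ₂ cos Δλ = +0.0091
initial course = atan2(N, D) = 276.56°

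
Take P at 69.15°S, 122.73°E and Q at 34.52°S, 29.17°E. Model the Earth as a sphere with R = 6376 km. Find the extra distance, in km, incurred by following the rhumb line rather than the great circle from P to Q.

Great circle: cos σ = sin φ₁ sin φ₂ + cos φ₁ cos φ₂ cos Δλ,  σ = 1.0340 rad → d_gc = 6592.9 km
Rhumb line: Δψ = +1.0503, q = Δφ/Δψ = 0.5755, d_rh = R√(Δφ²+q²Δλ²) = 7124.0 km
Excess = 7124.0 − 6592.9 = 531.1 ≈ 531 km

531 km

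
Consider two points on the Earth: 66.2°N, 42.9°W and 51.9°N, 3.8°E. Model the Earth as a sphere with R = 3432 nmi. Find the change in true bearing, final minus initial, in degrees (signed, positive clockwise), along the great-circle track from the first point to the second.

+40.9°

Initial bearing θ₁ = atan2(sin Δλ cos φ₂, cos φ₁ sin φ₂ − sin φ₁ cos φ₂ cos Δλ) = 98.81°
Final bearing θ₂ = (initial bearing from the destination back to the start) + 180° = 139.74°
Δθ = θ₂ − θ₁ = +40.9°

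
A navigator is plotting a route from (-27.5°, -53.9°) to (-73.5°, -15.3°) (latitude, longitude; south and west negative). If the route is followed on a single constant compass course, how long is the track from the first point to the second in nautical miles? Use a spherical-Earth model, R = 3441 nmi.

3053 nmi

Rhumb course C = atan2(Δλ, Δψ) with Δψ = ln[tan(π/4+φ₂/2)/tan(π/4+φ₁/2)] = -1.4315, Δλ = +0.6737 → C = 154.80°
d = R·|Δφ| / |cos C| = 3441·0.80285 / 0.90481 = 3053 nmi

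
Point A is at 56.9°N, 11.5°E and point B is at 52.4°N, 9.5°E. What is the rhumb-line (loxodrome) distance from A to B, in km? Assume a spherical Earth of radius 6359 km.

Δψ = ln[tan(π/4+φ₂/2)/tan(π/4+φ₁/2)] = -0.1359;  Δφ = -0.0785 rad,  Δλ = -0.0349 rad
q = Δφ/Δψ = 0.5778
d = R·√(Δφ² + q²Δλ²) = 6359·0.08109 = 516 km

516 km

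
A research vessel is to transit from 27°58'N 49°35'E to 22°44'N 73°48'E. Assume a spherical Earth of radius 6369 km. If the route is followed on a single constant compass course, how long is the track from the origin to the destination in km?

2500 km

Rhumb course C = atan2(Δλ, Δψ) with Δψ = ln[tan(π/4+φ₂/2)/tan(π/4+φ₁/2)] = -0.1011, Δλ = +0.4227 → C = 103.46°
d = R·|Δφ| / |cos C| = 6369·0.09134 / 0.23268 = 2500 km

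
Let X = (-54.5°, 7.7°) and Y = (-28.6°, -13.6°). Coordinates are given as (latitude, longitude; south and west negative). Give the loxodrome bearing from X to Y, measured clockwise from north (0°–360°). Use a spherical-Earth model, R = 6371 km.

Δψ = ln[tan(π/4+φ₂/2)/tan(π/4+φ₁/2)] = +0.6178
Δλ = -0.3718 rad (taken the short way round)
course = atan2(Δλ, Δψ) = 328.96°

329.0°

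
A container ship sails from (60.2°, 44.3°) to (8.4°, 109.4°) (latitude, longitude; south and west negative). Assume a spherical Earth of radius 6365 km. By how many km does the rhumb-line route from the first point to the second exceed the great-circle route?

167 km

Great circle: cos σ = sin φ₁ sin φ₂ + cos φ₁ cos φ₂ cos Δλ,  σ = 1.2305 rad → d_gc = 7832.1 km
Rhumb line: Δψ = -1.1768, q = Δφ/Δψ = 0.7682, d_rh = R√(Δφ²+q²Δλ²) = 7998.9 km
Excess = 7998.9 − 7832.1 = 166.8 ≈ 167 km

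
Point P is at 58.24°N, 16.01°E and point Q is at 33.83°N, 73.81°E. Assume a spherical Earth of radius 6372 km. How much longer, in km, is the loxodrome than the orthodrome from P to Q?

120 km

Great circle: cos σ = sin φ₁ sin φ₂ + cos φ₁ cos φ₂ cos Δλ,  σ = 0.7864 rad → d_gc = 5011.2 km
Rhumb line: Δψ = -0.6290, q = Δφ/Δψ = 0.6773, d_rh = R√(Δφ²+q²Δλ²) = 5130.8 km
Excess = 5130.8 − 5011.2 = 119.6 ≈ 120 km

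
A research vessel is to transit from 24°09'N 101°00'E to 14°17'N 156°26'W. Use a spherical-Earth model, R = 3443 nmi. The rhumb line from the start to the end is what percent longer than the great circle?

Great circle: σ = 1.6624 rad → d_gc = Rσ = 5723.6 nmi
Rhumb: Δφ = -0.1722, Δλ = +1.7901, Δψ = -0.1826, q = Δφ/Δψ = 0.9428 → d_rh = R√(Δφ²+q²Δλ²) = 5841.2 nmi
Excess = (5841.2 − 5723.6) / 5723.6 = 117.6 / 5723.6 = 2.055% ≈ 2.1%

2.1%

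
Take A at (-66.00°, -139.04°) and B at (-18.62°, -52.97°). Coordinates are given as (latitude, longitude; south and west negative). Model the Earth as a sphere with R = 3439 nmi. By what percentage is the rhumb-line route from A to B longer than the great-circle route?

5.3%

Great circle: σ = 1.2471 rad → d_gc = Rσ = 4288.7 nmi
Rhumb: Δφ = +0.8269, Δλ = +1.5022, Δψ = +1.2177, q = Δφ/Δψ = 0.6791 → d_rh = R√(Δφ²+q²Δλ²) = 4516.1 nmi
Excess = (4516.1 − 4288.7) / 4288.7 = 227.4 / 4288.7 = 5.30% ≈ 5.3%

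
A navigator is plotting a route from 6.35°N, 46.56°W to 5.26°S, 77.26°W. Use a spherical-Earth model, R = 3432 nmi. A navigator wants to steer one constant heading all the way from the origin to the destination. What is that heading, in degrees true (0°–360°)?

249.3°

Meridional parts: M(φ₁)=+0.1111, M(φ₂)=-0.0919 → ΔM = -0.2030;  Δλ = -0.5358 rad
tan C = Δλ / ΔM = +2.6396 → C = 249.25°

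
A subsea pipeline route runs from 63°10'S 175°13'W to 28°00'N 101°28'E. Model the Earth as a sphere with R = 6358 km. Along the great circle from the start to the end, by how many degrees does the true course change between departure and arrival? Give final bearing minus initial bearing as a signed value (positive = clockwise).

+42.0°

At departure: θ₁ = atan2(sin Δλ cos φ₂, cos φ₁ sin φ₂ − sin φ₁ cos φ₂ cos Δλ) = 289.10°
At arrival: θ₂ = atan2(sin Δλ cos φ₁, −cos φ₂ sin φ₁ + sin φ₂ cos φ₁ cos Δλ) = 331.11°
Δθ = θ₂ − θ₁ = +42.0°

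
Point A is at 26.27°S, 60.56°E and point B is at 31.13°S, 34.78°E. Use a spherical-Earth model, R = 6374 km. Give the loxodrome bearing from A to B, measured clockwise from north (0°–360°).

Meridional parts: M(φ₁)=-0.4755, M(φ₂)=-0.5722 → ΔM = -0.0967;  Δλ = -0.4499 rad
tan C = Δλ / ΔM = +4.6506 → C = 257.86°

257.9°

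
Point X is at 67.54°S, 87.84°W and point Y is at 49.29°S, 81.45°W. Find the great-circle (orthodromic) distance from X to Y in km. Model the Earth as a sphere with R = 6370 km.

cos σ = sin φ₁ sin φ₂ + cos φ₁ cos φ₂ cos Δλ
      = sin(-67.54°)sin(-49.29°) + cos(-67.54°)cos(-49.29°)cos(6.39°) = 0.9482
σ = 18.531° → d = Rσ = 6370·0.32343 = 2060 km

2060 km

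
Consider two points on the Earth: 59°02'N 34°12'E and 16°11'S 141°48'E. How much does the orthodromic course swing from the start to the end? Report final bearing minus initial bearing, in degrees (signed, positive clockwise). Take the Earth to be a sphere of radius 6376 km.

Initial bearing θ₁ = atan2(sin Δλ cos φ₂, cos φ₁ sin φ₂ − sin φ₁ cos φ₂ cos Δλ) = 83.42°
Final bearing θ₂ = (initial bearing from the destination back to the start) + 180° = 147.84°
Δθ = θ₂ − θ₁ = +64.4°

+64.4°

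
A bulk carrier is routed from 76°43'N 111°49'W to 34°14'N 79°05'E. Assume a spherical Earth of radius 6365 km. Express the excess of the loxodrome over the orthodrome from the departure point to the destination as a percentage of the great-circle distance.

35.2%

Great circle: σ = 1.2015 rad → d_gc = Rσ = 7647.4 km
Rhumb: Δφ = -0.7415, Δλ = -2.9514, Δψ = -1.5138, q = Δφ/Δψ = 0.4898 → d_rh = R√(Δφ²+q²Δλ²) = 10341.0 km
Excess = (10341.0 − 7647.4) / 7647.4 = 2693.6 / 7647.4 = 35.22% ≈ 35.2%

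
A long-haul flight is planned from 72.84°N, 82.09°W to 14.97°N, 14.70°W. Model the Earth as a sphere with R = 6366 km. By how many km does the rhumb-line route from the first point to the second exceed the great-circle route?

Great circle: cos σ = sin φ₁ sin φ₂ + cos φ₁ cos φ₂ cos Δλ,  σ = 1.2064 rad → d_gc = 7679.9 km
Rhumb line: Δψ = -1.6270, q = Δφ/Δψ = 0.6208, d_rh = R√(Δφ²+q²Δλ²) = 7934.0 km
Excess = 7934.0 − 7679.9 = 254.1 ≈ 254 km

254 km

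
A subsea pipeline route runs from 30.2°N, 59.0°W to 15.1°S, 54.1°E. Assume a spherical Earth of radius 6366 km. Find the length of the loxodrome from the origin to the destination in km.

13120 km

Rhumb course C = atan2(Δλ, Δψ) with Δψ = ln[tan(π/4+φ₂/2)/tan(π/4+φ₁/2)] = -0.8200, Δλ = +1.9740 → C = 112.56°
d = R·|Δφ| / |cos C| = 6366·0.79063 / 0.38362 = 13120 km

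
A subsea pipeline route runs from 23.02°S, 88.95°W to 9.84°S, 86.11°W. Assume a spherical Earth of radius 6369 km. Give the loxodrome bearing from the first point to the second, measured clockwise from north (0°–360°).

11.6°

Δψ = ln[tan(π/4+φ₂/2)/tan(π/4+φ₁/2)] = +0.2405
Δλ = +0.0496 rad (taken the short way round)
course = atan2(Δλ, Δψ) = 11.65°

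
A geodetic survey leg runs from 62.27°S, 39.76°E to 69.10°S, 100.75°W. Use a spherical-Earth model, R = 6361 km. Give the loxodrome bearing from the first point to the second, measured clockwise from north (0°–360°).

263.2°

Δψ = ln[tan(π/4+φ₂/2)/tan(π/4+φ₁/2)] = -0.2914
Δλ = -2.4524 rad (taken the short way round)
course = atan2(Δλ, Δψ) = 263.22°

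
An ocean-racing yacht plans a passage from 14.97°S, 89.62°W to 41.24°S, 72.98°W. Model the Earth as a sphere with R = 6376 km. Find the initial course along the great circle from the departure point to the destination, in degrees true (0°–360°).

154.5°

θ = atan2( sin Δλ·cos φ₂ ,  cos φ₁ sin φ₂ − sin φ₁ cos φ₂ cos Δλ )
  = atan2(+0.2153, -0.4507) = 154.47°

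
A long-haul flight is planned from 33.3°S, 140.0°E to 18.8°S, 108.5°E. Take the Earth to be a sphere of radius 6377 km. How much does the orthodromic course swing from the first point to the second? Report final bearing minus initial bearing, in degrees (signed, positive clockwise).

+14.2°

At departure: θ₁ = atan2(sin Δλ cos φ₂, cos φ₁ sin φ₂ − sin φ₁ cos φ₂ cos Δλ) = 289.36°
At arrival: θ₂ = atan2(sin Δλ cos φ₁, −cos φ₂ sin φ₁ + sin φ₂ cos φ₁ cos Δλ) = 303.59°
Δθ = θ₂ − θ₁ = +14.2°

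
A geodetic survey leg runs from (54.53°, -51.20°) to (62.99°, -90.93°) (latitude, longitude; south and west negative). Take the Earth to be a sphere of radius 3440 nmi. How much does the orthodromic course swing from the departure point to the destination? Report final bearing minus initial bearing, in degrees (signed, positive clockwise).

-34.4°

Initial bearing θ₁ = atan2(sin Δλ cos φ₂, cos φ₁ sin φ₂ − sin φ₁ cos φ₂ cos Δλ) = 308.70°
Final bearing θ₂ = (initial bearing from the destination back to the start) + 180° = 274.28°
Δθ = θ₂ − θ₁ = -34.4°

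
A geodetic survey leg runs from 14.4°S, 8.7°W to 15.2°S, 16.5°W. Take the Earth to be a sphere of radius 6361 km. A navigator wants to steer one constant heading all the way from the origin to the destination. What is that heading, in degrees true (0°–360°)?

Δψ = ln[tan(π/4+φ₂/2)/tan(π/4+φ₁/2)] = -0.0144
Δλ = -0.1361 rad (taken the short way round)
course = atan2(Δλ, Δψ) = 263.94°

263.9°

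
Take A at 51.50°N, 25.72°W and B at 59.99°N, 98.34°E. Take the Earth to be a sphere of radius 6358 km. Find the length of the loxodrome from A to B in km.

Δψ = ln[tan(π/4+φ₂/2)/tan(π/4+φ₁/2)] = +0.2645;  Δφ = +0.1482 rad,  Δλ = +2.1653 rad
q = Δφ/Δψ = 0.5601
d = R·√(Δφ² + q²Δλ²) = 6358·1.22184 = 7768 km

7768 km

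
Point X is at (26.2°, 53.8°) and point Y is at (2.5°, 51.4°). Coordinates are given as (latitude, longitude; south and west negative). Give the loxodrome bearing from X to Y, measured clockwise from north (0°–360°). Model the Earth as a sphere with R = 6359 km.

Meridional parts: M(φ₁)=+0.4741, M(φ₂)=+0.0436 → ΔM = -0.4305;  Δλ = -0.0419 rad
tan C = Δλ / ΔM = +0.0973 → C = 185.56°

185.6°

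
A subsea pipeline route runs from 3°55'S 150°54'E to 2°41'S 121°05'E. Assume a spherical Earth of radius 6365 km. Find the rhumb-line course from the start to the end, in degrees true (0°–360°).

Meridional parts: M(φ₁)=-0.0684, M(φ₂)=-0.0469 → ΔM = +0.0216;  Δλ = -0.5204 rad
tan C = Δλ / ΔM = -24.1351 → C = 272.37°

272.4°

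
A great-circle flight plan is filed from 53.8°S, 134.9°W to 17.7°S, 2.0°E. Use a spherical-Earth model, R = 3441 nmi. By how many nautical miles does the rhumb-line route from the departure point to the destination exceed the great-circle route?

819 nmi

Great circle: cos σ = sin φ₁ sin φ₂ + cos φ₁ cos φ₂ cos Δλ,  σ = 1.7370 rad → d_gc = 5977.2 nmi
Rhumb line: Δψ = +0.8043, q = Δφ/Δψ = 0.7834, d_rh = R√(Δφ²+q²Δλ²) = 6795.8 nmi
Excess = 6795.8 − 5977.2 = 818.6 ≈ 819 nmi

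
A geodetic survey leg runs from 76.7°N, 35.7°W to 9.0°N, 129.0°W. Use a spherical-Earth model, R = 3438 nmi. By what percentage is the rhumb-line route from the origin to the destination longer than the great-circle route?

Great circle: σ = 1.4312 rad → d_gc = Rσ = 4920.4 nmi
Rhumb: Δφ = -1.1816, Δλ = -1.6284, Δψ = -1.9914, q = Δφ/Δψ = 0.5934 → d_rh = R√(Δφ²+q²Δλ²) = 5247.6 nmi
Excess = (5247.6 − 4920.4) / 4920.4 = 327.2 / 4920.4 = 6.6499% ≈ 6.6%

6.6%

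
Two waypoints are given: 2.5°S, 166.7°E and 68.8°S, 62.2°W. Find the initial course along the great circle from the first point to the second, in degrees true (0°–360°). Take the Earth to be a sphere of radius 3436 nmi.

N = sin Δλ·cos φ₂ = +0.2725;  D = cos φ₁ sin φ₂ − sin φ₁ cos φ₂ cos Δλ = -0.9418
initial course = atan2(N, D) = 163.86°

163.9°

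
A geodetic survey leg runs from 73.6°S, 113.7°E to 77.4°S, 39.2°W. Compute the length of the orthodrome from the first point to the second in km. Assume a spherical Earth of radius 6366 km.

3132 km

Haversine: a = sin²(Δφ/2)+cos φ₁ cos φ₂ sin²(Δλ/2) = 0.05931;  σ = 2·atan2(√a,√(1−a))
σ = 28.191° → d = Rσ = 6366·0.49202 = 3132 km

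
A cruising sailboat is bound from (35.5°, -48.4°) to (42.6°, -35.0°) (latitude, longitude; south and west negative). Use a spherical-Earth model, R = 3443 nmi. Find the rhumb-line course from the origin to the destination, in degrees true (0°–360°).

Meridional parts: M(φ₁)=+0.6635, M(φ₂)=+0.8233 → ΔM = +0.1598;  Δλ = +0.2339 rad
tan C = Δλ / ΔM = +1.4635 → C = 55.66°

55.7°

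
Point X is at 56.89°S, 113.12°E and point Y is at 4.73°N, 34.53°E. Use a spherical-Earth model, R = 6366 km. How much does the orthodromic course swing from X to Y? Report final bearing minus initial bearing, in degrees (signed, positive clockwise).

+45.5°

At departure: θ₁ = atan2(sin Δλ cos φ₂, cos φ₁ sin φ₂ − sin φ₁ cos φ₂ cos Δλ) = 282.14°
At arrival: θ₂ = atan2(sin Δλ cos φ₁, −cos φ₂ sin φ₁ + sin φ₂ cos φ₁ cos Δλ) = 327.60°
Δθ = θ₂ − θ₁ = +45.5°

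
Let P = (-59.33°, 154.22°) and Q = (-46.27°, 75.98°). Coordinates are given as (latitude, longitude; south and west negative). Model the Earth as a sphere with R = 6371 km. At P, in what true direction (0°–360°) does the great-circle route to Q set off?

249.9°

N = sin Δλ·cos φ₂ = -0.6768;  D = cos φ₁ sin φ₂ − sin φ₁ cos φ₂ cos Δλ = -0.2474
initial course = atan2(N, D) = 249.92°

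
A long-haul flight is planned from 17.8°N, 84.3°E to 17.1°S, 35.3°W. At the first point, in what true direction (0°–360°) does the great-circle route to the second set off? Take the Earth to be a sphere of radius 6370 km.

260.7°

N = sin Δλ·cos φ₂ = -0.8311;  D = cos φ₁ sin φ₂ − sin φ₁ cos φ₂ cos Δλ = -0.1356
initial course = atan2(N, D) = 260.73°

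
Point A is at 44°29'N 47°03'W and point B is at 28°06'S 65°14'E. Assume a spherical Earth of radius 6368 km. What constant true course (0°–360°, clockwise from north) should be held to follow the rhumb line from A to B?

125.2°

Δψ = ln[tan(π/4+φ₂/2)/tan(π/4+φ₁/2)] = -1.3800
Δλ = +1.9597 rad (taken the short way round)
course = atan2(Δλ, Δψ) = 125.15°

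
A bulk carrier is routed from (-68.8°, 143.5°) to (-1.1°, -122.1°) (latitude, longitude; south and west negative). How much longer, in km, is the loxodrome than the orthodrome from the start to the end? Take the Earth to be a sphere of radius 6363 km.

Great circle: cos σ = sin φ₁ sin φ₂ + cos φ₁ cos φ₂ cos Δλ,  σ = 1.5806 rad → d_gc = 10057.6 km
Rhumb line: Δψ = +1.6567, q = Δφ/Δψ = 0.7132, d_rh = R√(Δφ²+q²Δλ²) = 10603.6 km
Excess = 10603.6 − 10057.6 = 546.0 ≈ 546 km

546 km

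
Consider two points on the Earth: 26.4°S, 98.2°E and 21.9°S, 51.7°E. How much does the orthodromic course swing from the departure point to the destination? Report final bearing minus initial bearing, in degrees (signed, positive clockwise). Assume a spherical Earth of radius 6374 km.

+20.0°

Initial bearing θ₁ = atan2(sin Δλ cos φ₂, cos φ₁ sin φ₂ − sin φ₁ cos φ₂ cos Δλ) = 265.74°
Final bearing θ₂ = (initial bearing from the destination back to the start) + 180° = 285.70°
Δθ = θ₂ − θ₁ = +20.0°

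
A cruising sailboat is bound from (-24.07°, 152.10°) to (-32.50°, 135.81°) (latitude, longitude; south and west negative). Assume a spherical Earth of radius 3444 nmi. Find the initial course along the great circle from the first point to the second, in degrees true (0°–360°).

235.9°

θ = atan2( sin Δλ·cos φ₂ ,  cos φ₁ sin φ₂ − sin φ₁ cos φ₂ cos Δλ )
  = atan2(-0.2366, -0.1604) = 235.86°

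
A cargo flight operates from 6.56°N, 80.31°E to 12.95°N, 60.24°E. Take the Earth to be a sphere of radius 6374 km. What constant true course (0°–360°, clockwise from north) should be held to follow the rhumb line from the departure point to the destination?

287.9°

Meridional parts: M(φ₁)=+0.1147, M(φ₂)=+0.2280 → ΔM = +0.1132;  Δλ = -0.3503 rad
tan C = Δλ / ΔM = -3.0937 → C = 287.91°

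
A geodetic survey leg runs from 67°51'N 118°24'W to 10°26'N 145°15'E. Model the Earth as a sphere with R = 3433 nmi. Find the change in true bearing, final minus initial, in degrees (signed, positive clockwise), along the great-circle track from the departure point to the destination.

-77.6°

At departure: θ₁ = atan2(sin Δλ cos φ₂, cos φ₁ sin φ₂ − sin φ₁ cos φ₂ cos Δλ) = 279.81°
At arrival: θ₂ = atan2(sin Δλ cos φ₁, −cos φ₂ sin φ₁ + sin φ₂ cos φ₁ cos Δλ) = 202.20°
Δθ = θ₂ − θ₁ = -77.6°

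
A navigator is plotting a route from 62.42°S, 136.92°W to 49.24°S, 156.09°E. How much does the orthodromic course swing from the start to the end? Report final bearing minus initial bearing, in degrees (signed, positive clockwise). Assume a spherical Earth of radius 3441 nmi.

At departure: θ₁ = atan2(sin Δλ cos φ₂, cos φ₁ sin φ₂ − sin φ₁ cos φ₂ cos Δλ) = 258.30°
At arrival: θ₂ = atan2(sin Δλ cos φ₁, −cos φ₂ sin φ₁ + sin φ₂ cos φ₁ cos Δλ) = 316.02°
Δθ = θ₂ − θ₁ = +57.7°

+57.7°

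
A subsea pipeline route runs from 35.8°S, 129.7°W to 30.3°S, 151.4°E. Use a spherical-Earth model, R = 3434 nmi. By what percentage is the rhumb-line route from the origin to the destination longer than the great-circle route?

Great circle: σ = 1.1264 rad → d_gc = Rσ = 3867.9 nmi
Rhumb: Δφ = +0.0960, Δλ = -1.3771, Δψ = +0.1146, q = Δφ/Δψ = 0.8376 → d_rh = R√(Δφ²+q²Δλ²) = 3974.6 nmi
Excess = (3974.6 − 3867.9) / 3867.9 = 106.7 / 3867.9 = 2.76% ≈ 2.8%

2.8%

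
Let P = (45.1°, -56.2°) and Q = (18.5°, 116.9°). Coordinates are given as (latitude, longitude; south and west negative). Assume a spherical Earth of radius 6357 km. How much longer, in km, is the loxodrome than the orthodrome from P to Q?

Great circle: cos σ = sin φ₁ sin φ₂ + cos φ₁ cos φ₂ cos Δλ,  σ = 2.0262 rad → d_gc = 12880.3 km
Rhumb line: Δψ = -0.5552, q = Δφ/Δψ = 0.8362, d_rh = R√(Δφ²+q²Δλ²) = 16328.7 km
Excess = 16328.7 − 12880.3 = 3448.4 ≈ 3448 km

3448 km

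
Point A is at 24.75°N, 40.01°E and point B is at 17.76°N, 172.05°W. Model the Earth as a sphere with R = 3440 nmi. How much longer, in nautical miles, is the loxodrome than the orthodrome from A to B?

642 nmi

Great circle: cos σ = sin φ₁ sin φ₂ + cos φ₁ cos φ₂ cos Δλ,  σ = 2.2209 rad → d_gc = 7639.9 nmi
Rhumb line: Δψ = -0.1310, q = Δφ/Δψ = 0.9312, d_rh = R√(Δφ²+q²Δλ²) = 8282.0 nmi
Excess = 8282.0 − 7639.9 = 642.1 ≈ 642 nmi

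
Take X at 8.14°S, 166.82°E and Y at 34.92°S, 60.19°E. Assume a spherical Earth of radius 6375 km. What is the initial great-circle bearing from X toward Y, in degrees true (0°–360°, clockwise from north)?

N = sin Δλ·cos φ₂ = -0.7857;  D = cos φ₁ sin φ₂ − sin φ₁ cos φ₂ cos Δλ = -0.5999
initial course = atan2(N, D) = 232.64°

232.6°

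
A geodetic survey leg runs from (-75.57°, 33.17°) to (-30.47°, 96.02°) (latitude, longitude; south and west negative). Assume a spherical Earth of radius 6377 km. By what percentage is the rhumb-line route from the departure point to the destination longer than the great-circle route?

Great circle: σ = 0.9409 rad → d_gc = Rσ = 5999.8 km
Rhumb: Δφ = +0.7871, Δλ = +1.0969, Δψ = +1.5080, q = Δφ/Δψ = 0.5220 → d_rh = R√(Δφ²+q²Δλ²) = 6207.2 km
Excess = (6207.2 − 5999.8) / 5999.8 = 207.4 / 5999.8 = 3.46% ≈ 3.5%

3.5%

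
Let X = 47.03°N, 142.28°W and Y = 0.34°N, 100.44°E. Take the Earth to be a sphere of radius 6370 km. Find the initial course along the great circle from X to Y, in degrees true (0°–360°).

θ = atan2( sin Δλ·cos φ₂ ,  cos φ₁ sin φ₂ − sin φ₁ cos φ₂ cos Δλ )
  = atan2(-0.8888, +0.3394) = 290.90°

290.9°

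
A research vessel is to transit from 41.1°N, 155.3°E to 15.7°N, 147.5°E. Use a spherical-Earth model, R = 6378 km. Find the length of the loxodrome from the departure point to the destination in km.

Δψ = ln[tan(π/4+φ₂/2)/tan(π/4+φ₁/2)] = -0.5107;  Δφ = -0.4433 rad,  Δλ = -0.1361 rad
q = Δφ/Δψ = 0.8681
d = R·√(Δφ² + q²Δλ²) = 6378·0.45880 = 2926 km

2926 km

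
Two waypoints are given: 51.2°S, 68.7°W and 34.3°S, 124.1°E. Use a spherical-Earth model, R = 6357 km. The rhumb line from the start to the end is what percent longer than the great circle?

30.9%

Great circle: σ = 1.6364 rad → d_gc = Rσ = 10402.8 km
Rhumb: Δφ = +0.2950, Δλ = -2.9182, Δψ = +0.4057, q = Δφ/Δψ = 0.7270 → d_rh = R√(Δφ²+q²Δλ²) = 13617.1 km
Excess = (13617.1 − 10402.8) / 10402.8 = 3214.3 / 10402.8 = 30.90% ≈ 30.9%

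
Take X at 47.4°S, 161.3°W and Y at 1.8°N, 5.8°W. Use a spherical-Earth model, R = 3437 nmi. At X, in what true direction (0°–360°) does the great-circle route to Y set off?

147.4°

θ = atan2( sin Δλ·cos φ₂ ,  cos φ₁ sin φ₂ − sin φ₁ cos φ₂ cos Δλ )
  = atan2(+0.4145, -0.6482) = 147.40°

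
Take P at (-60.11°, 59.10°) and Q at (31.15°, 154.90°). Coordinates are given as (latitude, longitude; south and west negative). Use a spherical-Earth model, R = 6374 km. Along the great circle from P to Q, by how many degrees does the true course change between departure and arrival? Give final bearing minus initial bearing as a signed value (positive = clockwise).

-43.2°

Initial bearing θ₁ = atan2(sin Δλ cos φ₂, cos φ₁ sin φ₂ − sin φ₁ cos φ₂ cos Δλ) = 77.88°
Final bearing θ₂ = (initial bearing from the destination back to the start) + 180° = 34.70°
Δθ = θ₂ − θ₁ = -43.2°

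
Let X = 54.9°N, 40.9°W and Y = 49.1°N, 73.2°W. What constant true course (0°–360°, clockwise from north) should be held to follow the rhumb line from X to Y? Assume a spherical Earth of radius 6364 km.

Δψ = ln[tan(π/4+φ₂/2)/tan(π/4+φ₁/2)] = -0.1647
Δλ = -0.5637 rad (taken the short way round)
course = atan2(Δλ, Δψ) = 253.71°

253.7°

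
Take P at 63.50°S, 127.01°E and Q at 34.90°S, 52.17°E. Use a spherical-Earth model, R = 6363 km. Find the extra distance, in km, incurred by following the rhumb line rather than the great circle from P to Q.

268 km

Great circle: cos σ = sin φ₁ sin φ₂ + cos φ₁ cos φ₂ cos Δλ,  σ = 0.9176 rad → d_gc = 5838.6 km
Rhumb line: Δψ = +0.7955, q = Δφ/Δψ = 0.6275, d_rh = R√(Δφ²+q²Δλ²) = 6106.5 km
Excess = 6106.5 − 5838.6 = 267.9 ≈ 268 km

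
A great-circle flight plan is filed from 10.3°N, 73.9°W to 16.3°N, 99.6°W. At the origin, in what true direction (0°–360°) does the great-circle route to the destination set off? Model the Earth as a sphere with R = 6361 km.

θ = atan2( sin Δλ·cos φ₂ ,  cos φ₁ sin φ₂ − sin φ₁ cos φ₂ cos Δλ )
  = atan2(-0.4162, +0.1215) = 286.27°

286.3°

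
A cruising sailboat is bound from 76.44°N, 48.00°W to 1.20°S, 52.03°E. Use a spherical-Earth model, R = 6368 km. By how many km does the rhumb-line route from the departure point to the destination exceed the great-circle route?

722 km

Great circle: cos σ = sin φ₁ sin φ₂ + cos φ₁ cos φ₂ cos Δλ,  σ = 1.6320 rad → d_gc = 10392.7 km
Rhumb line: Δψ = -2.1505, q = Δφ/Δψ = 0.6301, d_rh = R√(Δφ²+q²Δλ²) = 11114.7 km
Excess = 11114.7 − 10392.7 = 722.0 ≈ 722 km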